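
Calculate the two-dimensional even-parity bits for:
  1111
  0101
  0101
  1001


Row parities: 0000
Column parities: 0110

Row P: 0000, Col P: 0110, Corner: 0


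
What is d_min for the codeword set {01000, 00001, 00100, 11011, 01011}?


Comparing all pairs, minimum distance: 1
Can detect 0 errors, correct 0 errors

1


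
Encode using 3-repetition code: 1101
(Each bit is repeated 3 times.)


Each bit -> 3 copies

111111000111


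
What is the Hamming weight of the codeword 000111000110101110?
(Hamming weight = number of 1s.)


Counting 1s in 000111000110101110

9


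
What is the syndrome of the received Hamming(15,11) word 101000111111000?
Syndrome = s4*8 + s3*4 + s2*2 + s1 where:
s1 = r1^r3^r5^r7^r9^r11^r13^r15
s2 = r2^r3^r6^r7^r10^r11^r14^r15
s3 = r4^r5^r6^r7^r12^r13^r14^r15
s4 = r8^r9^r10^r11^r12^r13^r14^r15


s1=1, s2=0, s3=0, s4=1

Syndrome = 9 (error at position 9)


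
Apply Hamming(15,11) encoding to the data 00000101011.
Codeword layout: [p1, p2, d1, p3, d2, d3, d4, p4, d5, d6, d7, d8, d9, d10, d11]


Parity bits: p1=1, p2=1, p3=1, p4=0

110100000101011


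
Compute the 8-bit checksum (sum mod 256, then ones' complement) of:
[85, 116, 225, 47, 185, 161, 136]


Sum = 955 mod 256 = 187
Complement = 68

68


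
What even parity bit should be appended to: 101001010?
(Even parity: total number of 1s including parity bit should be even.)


Number of 1s in data: 4
Parity bit: 0

0


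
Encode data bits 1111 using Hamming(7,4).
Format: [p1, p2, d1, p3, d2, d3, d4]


Parity bits: p1=1, p2=1, p3=1

1111111


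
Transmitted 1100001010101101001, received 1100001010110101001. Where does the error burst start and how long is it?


XOR: 0000000000011000000

Burst at position 11, length 2


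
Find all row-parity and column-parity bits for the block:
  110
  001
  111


Row parities: 011
Column parities: 000

Row P: 011, Col P: 000, Corner: 0


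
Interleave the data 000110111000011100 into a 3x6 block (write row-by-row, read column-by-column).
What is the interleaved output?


Matrix:
  000110
  111000
  011100
Read columns: 010011011101100000

010011011101100000


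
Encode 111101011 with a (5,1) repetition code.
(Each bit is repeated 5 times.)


Each bit -> 5 copies

111111111111111111110000011111000001111111111


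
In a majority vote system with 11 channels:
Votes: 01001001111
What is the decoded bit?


Ones: 6 out of 11
Threshold: 6

1 (6/11 voted 1)


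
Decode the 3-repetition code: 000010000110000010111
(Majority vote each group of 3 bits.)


Groups: 000, 010, 000, 110, 000, 010, 111
Majority votes: 0001001

0001001


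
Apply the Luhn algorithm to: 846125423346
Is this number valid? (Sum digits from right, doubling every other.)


Luhn sum = 57
57 mod 10 = 7

Invalid (Luhn sum mod 10 = 7)


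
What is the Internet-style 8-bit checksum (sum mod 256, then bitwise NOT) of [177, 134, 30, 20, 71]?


Sum = 432 mod 256 = 176
Complement = 79

79


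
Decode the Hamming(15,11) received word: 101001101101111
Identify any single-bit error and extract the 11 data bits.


Syndrome = 0: no error detected

Data: 10111101111 (no errors)


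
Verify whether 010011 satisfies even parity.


Number of 1s: 3

No, parity error (3 ones)


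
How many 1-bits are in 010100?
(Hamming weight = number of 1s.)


Counting 1s in 010100

2


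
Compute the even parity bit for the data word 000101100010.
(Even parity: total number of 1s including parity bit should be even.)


Number of 1s in data: 4
Parity bit: 0

0


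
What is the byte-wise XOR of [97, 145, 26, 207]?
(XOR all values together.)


XOR chain: 97 ^ 145 ^ 26 ^ 207 = 37

37


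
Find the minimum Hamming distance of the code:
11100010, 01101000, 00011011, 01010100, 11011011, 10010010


Comparing all pairs, minimum distance: 2
Can detect 1 errors, correct 0 errors

2


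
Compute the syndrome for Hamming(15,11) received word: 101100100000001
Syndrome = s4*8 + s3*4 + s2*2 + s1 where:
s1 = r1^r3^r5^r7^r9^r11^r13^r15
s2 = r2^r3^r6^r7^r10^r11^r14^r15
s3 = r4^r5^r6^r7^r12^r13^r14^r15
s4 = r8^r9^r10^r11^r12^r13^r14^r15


s1=0, s2=1, s3=1, s4=1

Syndrome = 14 (error at position 14)


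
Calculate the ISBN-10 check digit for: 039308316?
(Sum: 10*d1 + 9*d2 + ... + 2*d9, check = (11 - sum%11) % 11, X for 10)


Weighted sum: 187
187 mod 11 = 0

Check digit: 0


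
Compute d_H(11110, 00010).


XOR: 11100
Count of 1s: 3

3


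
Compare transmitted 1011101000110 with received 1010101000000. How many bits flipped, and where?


XOR: 0001000000110

3 error(s) at position(s): 3, 10, 11


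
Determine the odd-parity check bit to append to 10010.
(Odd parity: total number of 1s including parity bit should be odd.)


Number of 1s in data: 2
Parity bit: 1

1


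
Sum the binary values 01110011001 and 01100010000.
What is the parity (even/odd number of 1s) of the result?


01110011001 = 921
01100010000 = 784
Sum = 1705 = 11010101001
1s count = 6

even parity (6 ones in 11010101001)


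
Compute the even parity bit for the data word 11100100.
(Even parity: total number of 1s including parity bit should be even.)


Number of 1s in data: 4
Parity bit: 0

0


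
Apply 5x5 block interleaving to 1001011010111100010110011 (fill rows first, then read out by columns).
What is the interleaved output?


Matrix:
  10010
  11010
  11110
  00101
  10011
Read columns: 1110101100001101110100011

1110101100001101110100011


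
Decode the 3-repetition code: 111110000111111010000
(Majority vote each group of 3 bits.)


Groups: 111, 110, 000, 111, 111, 010, 000
Majority votes: 1101100

1101100


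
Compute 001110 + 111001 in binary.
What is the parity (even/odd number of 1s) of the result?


001110 = 14
111001 = 57
Sum = 71 = 1000111
1s count = 4

even parity (4 ones in 1000111)


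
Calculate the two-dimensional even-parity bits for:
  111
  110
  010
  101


Row parities: 1010
Column parities: 110

Row P: 1010, Col P: 110, Corner: 0


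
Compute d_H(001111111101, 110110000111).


XOR: 111001111010
Count of 1s: 8

8


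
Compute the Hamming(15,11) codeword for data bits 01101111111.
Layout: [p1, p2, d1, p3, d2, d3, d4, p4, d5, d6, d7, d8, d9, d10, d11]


Parity bits: p1=1, p2=1, p3=0, p4=1

110011011111111


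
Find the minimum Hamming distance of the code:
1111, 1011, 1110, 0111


Comparing all pairs, minimum distance: 1
Can detect 0 errors, correct 0 errors

1


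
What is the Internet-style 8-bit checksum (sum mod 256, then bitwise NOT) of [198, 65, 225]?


Sum = 488 mod 256 = 232
Complement = 23

23


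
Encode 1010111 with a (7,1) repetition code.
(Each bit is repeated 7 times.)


Each bit -> 7 copies

1111111000000011111110000000111111111111111111111


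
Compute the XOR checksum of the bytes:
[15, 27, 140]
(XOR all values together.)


XOR chain: 15 ^ 27 ^ 140 = 152

152


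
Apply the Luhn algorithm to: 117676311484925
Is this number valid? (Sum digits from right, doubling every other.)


Luhn sum = 71
71 mod 10 = 1

Invalid (Luhn sum mod 10 = 1)


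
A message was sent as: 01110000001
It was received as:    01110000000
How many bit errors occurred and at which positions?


XOR: 00000000001

1 error(s) at position(s): 10


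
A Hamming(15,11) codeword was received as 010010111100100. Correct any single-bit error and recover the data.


Syndrome = 6: error at position 6

Data: 01111100100 (corrected bit 6)


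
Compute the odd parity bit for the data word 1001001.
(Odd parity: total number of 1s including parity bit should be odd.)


Number of 1s in data: 3
Parity bit: 0

0


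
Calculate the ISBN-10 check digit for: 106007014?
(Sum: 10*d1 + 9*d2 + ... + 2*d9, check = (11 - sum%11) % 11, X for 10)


Weighted sum: 104
104 mod 11 = 5

Check digit: 6


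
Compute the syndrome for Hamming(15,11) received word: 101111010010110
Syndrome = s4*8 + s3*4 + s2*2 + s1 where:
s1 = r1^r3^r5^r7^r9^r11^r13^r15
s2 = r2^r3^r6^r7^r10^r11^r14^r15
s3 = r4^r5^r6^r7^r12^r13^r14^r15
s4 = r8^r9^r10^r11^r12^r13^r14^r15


s1=1, s2=0, s3=1, s4=0

Syndrome = 5 (error at position 5)


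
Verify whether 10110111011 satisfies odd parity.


Number of 1s: 8

No, parity error (8 ones)


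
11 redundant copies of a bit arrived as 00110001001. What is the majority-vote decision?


Ones: 4 out of 11
Threshold: 6

0 (4/11 voted 1)


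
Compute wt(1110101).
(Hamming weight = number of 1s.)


Counting 1s in 1110101

5


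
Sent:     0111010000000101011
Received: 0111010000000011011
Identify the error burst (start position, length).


XOR: 0000000000000110000

Burst at position 13, length 2


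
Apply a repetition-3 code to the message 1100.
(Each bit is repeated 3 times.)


Each bit -> 3 copies

111111000000


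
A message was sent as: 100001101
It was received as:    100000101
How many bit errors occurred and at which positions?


XOR: 000001000

1 error(s) at position(s): 5


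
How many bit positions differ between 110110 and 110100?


XOR: 000010
Count of 1s: 1

1


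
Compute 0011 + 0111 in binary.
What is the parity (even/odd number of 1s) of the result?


0011 = 3
0111 = 7
Sum = 10 = 1010
1s count = 2

even parity (2 ones in 1010)


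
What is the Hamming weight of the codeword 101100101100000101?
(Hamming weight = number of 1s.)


Counting 1s in 101100101100000101

8


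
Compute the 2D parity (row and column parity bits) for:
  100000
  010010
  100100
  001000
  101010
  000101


Row parities: 100110
Column parities: 110001

Row P: 100110, Col P: 110001, Corner: 1


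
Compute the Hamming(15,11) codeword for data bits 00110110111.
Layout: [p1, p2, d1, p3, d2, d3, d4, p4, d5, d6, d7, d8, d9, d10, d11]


Parity bits: p1=0, p2=0, p3=1, p4=1

000101110110111


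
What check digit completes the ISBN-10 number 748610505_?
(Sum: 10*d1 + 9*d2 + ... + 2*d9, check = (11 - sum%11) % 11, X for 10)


Weighted sum: 248
248 mod 11 = 6

Check digit: 5


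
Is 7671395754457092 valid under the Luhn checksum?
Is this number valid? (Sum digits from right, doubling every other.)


Luhn sum = 74
74 mod 10 = 4

Invalid (Luhn sum mod 10 = 4)


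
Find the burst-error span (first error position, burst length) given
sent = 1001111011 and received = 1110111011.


XOR: 0111000000

Burst at position 1, length 3


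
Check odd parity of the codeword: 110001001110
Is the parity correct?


Number of 1s: 6

No, parity error (6 ones)


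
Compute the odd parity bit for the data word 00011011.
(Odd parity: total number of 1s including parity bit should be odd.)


Number of 1s in data: 4
Parity bit: 1

1


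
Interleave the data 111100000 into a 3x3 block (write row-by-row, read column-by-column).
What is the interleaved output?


Matrix:
  111
  100
  000
Read columns: 110100100

110100100


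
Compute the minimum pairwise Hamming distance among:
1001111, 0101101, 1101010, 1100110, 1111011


Comparing all pairs, minimum distance: 2
Can detect 1 errors, correct 0 errors

2


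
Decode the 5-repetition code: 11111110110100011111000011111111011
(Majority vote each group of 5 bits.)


Groups: 11111, 11011, 01000, 11111, 00001, 11111, 11011
Majority votes: 1101011

1101011


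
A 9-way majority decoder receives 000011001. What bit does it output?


Ones: 3 out of 9
Threshold: 5

0 (3/9 voted 1)


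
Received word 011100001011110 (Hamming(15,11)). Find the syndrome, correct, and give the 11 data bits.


Syndrome = 8: error at position 8

Data: 10001011110 (corrected bit 8)


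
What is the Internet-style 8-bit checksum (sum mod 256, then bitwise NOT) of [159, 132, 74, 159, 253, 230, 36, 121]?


Sum = 1164 mod 256 = 140
Complement = 115

115


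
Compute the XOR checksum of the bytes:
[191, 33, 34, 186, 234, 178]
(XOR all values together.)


XOR chain: 191 ^ 33 ^ 34 ^ 186 ^ 234 ^ 178 = 94

94


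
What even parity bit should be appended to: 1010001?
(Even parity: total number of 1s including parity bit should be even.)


Number of 1s in data: 3
Parity bit: 1

1


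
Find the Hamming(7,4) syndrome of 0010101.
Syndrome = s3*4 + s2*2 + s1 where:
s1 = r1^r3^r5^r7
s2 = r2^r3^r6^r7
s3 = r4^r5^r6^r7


s1=1, s2=0, s3=0

Syndrome = 1 (error at position 1)


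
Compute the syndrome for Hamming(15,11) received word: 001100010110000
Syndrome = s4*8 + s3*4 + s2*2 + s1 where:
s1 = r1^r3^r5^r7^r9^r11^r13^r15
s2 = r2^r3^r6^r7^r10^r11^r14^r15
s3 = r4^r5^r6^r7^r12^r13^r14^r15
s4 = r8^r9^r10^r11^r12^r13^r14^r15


s1=0, s2=1, s3=1, s4=1

Syndrome = 14 (error at position 14)


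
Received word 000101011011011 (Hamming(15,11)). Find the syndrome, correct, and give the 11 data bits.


Syndrome = 5: error at position 5

Data: 01101011011 (corrected bit 5)


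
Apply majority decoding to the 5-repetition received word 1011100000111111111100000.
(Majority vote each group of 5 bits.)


Groups: 10111, 00000, 11111, 11111, 00000
Majority votes: 10110

10110


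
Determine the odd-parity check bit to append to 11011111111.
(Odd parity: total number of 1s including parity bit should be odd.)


Number of 1s in data: 10
Parity bit: 1

1


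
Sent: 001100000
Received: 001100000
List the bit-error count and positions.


XOR: 000000000

0 errors (received matches sent)


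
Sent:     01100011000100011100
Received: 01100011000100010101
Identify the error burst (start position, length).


XOR: 00000000000000001001

Burst at position 16, length 4


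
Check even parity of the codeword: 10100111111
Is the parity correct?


Number of 1s: 8

Yes, parity is correct (8 ones)


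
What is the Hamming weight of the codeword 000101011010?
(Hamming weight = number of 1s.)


Counting 1s in 000101011010

5


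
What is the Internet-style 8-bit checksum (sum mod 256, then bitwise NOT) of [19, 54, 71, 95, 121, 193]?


Sum = 553 mod 256 = 41
Complement = 214

214


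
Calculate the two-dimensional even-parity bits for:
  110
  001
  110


Row parities: 010
Column parities: 001

Row P: 010, Col P: 001, Corner: 1


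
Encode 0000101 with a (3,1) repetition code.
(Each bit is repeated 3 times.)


Each bit -> 3 copies

000000000000111000111


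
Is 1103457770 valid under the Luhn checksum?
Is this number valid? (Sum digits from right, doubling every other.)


Luhn sum = 36
36 mod 10 = 6

Invalid (Luhn sum mod 10 = 6)


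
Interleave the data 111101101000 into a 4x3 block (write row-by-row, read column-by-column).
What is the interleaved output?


Matrix:
  111
  101
  101
  000
Read columns: 111010001110

111010001110


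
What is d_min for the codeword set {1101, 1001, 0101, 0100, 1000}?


Comparing all pairs, minimum distance: 1
Can detect 0 errors, correct 0 errors

1


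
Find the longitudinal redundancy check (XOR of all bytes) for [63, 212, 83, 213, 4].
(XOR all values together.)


XOR chain: 63 ^ 212 ^ 83 ^ 213 ^ 4 = 105

105


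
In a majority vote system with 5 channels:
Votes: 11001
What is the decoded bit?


Ones: 3 out of 5
Threshold: 3

1 (3/5 voted 1)


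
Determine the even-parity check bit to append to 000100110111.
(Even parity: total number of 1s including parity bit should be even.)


Number of 1s in data: 6
Parity bit: 0

0


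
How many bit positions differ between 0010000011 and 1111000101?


XOR: 1101000110
Count of 1s: 5

5


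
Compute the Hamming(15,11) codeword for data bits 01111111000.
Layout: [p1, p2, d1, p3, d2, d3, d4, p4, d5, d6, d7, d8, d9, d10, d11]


Parity bits: p1=0, p2=0, p3=0, p4=0

000011101111000


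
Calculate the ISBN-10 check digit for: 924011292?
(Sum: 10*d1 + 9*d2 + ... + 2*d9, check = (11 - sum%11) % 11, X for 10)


Weighted sum: 190
190 mod 11 = 3

Check digit: 8


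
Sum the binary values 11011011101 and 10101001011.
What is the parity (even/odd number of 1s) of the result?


11011011101 = 1757
10101001011 = 1355
Sum = 3112 = 110000101000
1s count = 4

even parity (4 ones in 110000101000)


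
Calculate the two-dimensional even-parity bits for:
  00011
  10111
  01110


Row parities: 001
Column parities: 11010

Row P: 001, Col P: 11010, Corner: 1


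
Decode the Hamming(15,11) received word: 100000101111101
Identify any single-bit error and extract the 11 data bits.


Syndrome = 0: no error detected

Data: 00011111101 (no errors)


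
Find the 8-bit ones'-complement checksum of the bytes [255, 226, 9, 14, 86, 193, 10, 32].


Sum = 825 mod 256 = 57
Complement = 198

198


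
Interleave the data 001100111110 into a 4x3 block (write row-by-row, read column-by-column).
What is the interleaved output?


Matrix:
  001
  100
  111
  110
Read columns: 011100111010

011100111010


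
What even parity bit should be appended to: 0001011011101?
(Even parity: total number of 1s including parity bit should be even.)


Number of 1s in data: 7
Parity bit: 1

1


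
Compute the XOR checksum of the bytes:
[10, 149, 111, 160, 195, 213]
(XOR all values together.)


XOR chain: 10 ^ 149 ^ 111 ^ 160 ^ 195 ^ 213 = 70

70


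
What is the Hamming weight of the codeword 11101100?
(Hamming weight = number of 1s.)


Counting 1s in 11101100

5


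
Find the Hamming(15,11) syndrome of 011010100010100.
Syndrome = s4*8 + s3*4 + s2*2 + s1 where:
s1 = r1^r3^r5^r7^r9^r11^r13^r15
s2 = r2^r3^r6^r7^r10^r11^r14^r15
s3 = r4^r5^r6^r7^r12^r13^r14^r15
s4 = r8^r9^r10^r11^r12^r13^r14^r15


s1=1, s2=0, s3=1, s4=0

Syndrome = 5 (error at position 5)


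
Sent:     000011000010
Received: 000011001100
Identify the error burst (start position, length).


XOR: 000000001110

Burst at position 8, length 3


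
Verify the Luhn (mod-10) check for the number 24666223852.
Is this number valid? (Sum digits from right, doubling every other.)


Luhn sum = 48
48 mod 10 = 8

Invalid (Luhn sum mod 10 = 8)


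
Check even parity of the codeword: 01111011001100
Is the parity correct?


Number of 1s: 8

Yes, parity is correct (8 ones)


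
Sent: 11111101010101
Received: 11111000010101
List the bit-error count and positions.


XOR: 00000101000000

2 error(s) at position(s): 5, 7


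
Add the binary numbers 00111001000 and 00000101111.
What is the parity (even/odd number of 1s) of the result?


00111001000 = 456
00000101111 = 47
Sum = 503 = 111110111
1s count = 8

even parity (8 ones in 111110111)


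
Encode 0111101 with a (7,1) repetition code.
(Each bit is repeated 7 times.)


Each bit -> 7 copies

0000000111111111111111111111111111100000001111111


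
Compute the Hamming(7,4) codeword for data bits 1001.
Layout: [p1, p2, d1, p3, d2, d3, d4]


Parity bits: p1=0, p2=0, p3=1

0011001


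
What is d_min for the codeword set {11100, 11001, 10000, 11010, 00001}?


Comparing all pairs, minimum distance: 2
Can detect 1 errors, correct 0 errors

2


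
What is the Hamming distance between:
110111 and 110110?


XOR: 000001
Count of 1s: 1

1


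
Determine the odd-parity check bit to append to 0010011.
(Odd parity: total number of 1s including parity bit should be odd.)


Number of 1s in data: 3
Parity bit: 0

0


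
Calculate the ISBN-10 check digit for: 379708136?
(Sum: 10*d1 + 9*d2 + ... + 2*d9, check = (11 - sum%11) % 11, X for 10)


Weighted sum: 279
279 mod 11 = 4

Check digit: 7


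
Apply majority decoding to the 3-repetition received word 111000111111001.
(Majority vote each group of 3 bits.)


Groups: 111, 000, 111, 111, 001
Majority votes: 10110

10110


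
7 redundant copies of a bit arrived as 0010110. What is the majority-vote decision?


Ones: 3 out of 7
Threshold: 4

0 (3/7 voted 1)


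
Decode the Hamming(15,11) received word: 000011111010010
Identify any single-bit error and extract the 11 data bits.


Syndrome = 0: no error detected

Data: 01111010010 (no errors)


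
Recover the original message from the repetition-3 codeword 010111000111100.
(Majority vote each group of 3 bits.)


Groups: 010, 111, 000, 111, 100
Majority votes: 01010

01010


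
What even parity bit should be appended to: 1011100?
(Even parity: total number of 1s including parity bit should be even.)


Number of 1s in data: 4
Parity bit: 0

0


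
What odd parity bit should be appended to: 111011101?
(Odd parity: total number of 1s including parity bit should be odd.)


Number of 1s in data: 7
Parity bit: 0

0


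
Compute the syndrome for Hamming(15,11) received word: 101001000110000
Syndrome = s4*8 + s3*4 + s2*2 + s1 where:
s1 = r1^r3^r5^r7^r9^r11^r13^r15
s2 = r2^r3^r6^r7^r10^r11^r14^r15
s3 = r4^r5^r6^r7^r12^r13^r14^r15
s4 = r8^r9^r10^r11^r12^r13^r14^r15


s1=1, s2=0, s3=1, s4=0

Syndrome = 5 (error at position 5)


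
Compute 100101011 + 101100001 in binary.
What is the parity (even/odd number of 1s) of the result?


100101011 = 299
101100001 = 353
Sum = 652 = 1010001100
1s count = 4

even parity (4 ones in 1010001100)


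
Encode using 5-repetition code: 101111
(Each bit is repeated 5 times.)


Each bit -> 5 copies

111110000011111111111111111111


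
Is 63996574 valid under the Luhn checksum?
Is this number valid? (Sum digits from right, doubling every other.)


Luhn sum = 41
41 mod 10 = 1

Invalid (Luhn sum mod 10 = 1)


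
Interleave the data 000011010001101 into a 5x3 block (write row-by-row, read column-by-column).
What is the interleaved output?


Matrix:
  000
  011
  010
  001
  101
Read columns: 000010110001011

000010110001011


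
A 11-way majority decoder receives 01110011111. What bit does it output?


Ones: 8 out of 11
Threshold: 6

1 (8/11 voted 1)


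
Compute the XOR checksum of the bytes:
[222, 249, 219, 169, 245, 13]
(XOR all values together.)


XOR chain: 222 ^ 249 ^ 219 ^ 169 ^ 245 ^ 13 = 173

173


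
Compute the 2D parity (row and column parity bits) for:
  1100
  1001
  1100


Row parities: 000
Column parities: 1001

Row P: 000, Col P: 1001, Corner: 0


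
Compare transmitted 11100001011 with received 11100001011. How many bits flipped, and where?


XOR: 00000000000

0 errors (received matches sent)


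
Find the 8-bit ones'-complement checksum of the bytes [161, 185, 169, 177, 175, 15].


Sum = 882 mod 256 = 114
Complement = 141

141


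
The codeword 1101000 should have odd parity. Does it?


Number of 1s: 3

Yes, parity is correct (3 ones)


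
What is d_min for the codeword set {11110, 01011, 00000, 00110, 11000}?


Comparing all pairs, minimum distance: 2
Can detect 1 errors, correct 0 errors

2


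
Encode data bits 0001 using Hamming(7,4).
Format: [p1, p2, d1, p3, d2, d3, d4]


Parity bits: p1=1, p2=1, p3=1

1101001


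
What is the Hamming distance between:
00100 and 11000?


XOR: 11100
Count of 1s: 3

3


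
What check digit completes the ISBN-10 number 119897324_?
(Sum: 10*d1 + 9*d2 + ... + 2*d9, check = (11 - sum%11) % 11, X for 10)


Weighted sum: 262
262 mod 11 = 9

Check digit: 2


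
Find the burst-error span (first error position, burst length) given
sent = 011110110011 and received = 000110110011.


XOR: 011000000000

Burst at position 1, length 2


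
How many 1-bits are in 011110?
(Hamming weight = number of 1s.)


Counting 1s in 011110

4


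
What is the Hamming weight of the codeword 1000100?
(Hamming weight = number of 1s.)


Counting 1s in 1000100

2


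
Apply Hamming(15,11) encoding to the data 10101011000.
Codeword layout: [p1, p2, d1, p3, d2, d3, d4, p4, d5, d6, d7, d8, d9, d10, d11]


Parity bits: p1=1, p2=1, p3=0, p4=1

111001011011000


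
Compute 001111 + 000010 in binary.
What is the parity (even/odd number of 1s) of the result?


001111 = 15
000010 = 2
Sum = 17 = 10001
1s count = 2

even parity (2 ones in 10001)


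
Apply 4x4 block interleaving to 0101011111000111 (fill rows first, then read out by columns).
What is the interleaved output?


Matrix:
  0101
  0111
  1100
  0111
Read columns: 0010111101011101

0010111101011101


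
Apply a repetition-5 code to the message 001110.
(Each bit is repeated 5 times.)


Each bit -> 5 copies

000000000011111111111111100000


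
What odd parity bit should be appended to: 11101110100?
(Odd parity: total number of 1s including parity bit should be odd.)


Number of 1s in data: 7
Parity bit: 0

0


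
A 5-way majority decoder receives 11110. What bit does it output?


Ones: 4 out of 5
Threshold: 3

1 (4/5 voted 1)


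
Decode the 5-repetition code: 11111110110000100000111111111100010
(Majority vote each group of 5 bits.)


Groups: 11111, 11011, 00001, 00000, 11111, 11111, 00010
Majority votes: 1100110

1100110


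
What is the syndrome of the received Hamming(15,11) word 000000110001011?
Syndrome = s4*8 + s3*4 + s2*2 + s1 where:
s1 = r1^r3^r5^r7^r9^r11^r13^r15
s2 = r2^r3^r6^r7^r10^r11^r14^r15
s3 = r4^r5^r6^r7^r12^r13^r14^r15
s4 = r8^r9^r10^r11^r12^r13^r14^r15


s1=0, s2=1, s3=0, s4=0

Syndrome = 2 (error at position 2)


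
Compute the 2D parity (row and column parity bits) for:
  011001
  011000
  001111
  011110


Row parities: 1000
Column parities: 010000

Row P: 1000, Col P: 010000, Corner: 1


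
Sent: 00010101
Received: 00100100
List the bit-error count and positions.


XOR: 00110001

3 error(s) at position(s): 2, 3, 7


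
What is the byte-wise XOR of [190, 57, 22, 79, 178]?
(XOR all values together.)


XOR chain: 190 ^ 57 ^ 22 ^ 79 ^ 178 = 108

108


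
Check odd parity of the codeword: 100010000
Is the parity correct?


Number of 1s: 2

No, parity error (2 ones)


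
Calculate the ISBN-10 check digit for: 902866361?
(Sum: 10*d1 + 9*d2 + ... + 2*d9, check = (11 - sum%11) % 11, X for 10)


Weighted sum: 260
260 mod 11 = 7

Check digit: 4


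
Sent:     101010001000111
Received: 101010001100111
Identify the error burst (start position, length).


XOR: 000000000100000

Burst at position 9, length 1


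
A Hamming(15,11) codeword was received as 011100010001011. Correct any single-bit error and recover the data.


Syndrome = 0: no error detected

Data: 10000001011 (no errors)


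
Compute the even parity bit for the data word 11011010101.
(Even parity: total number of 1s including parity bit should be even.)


Number of 1s in data: 7
Parity bit: 1

1


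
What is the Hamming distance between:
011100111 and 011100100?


XOR: 000000011
Count of 1s: 2

2


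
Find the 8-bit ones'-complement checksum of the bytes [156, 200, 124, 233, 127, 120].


Sum = 960 mod 256 = 192
Complement = 63

63


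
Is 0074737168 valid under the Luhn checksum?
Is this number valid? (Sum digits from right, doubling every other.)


Luhn sum = 34
34 mod 10 = 4

Invalid (Luhn sum mod 10 = 4)


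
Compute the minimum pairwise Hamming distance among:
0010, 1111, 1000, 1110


Comparing all pairs, minimum distance: 1
Can detect 0 errors, correct 0 errors

1


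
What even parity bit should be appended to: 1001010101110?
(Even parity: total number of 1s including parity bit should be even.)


Number of 1s in data: 7
Parity bit: 1

1


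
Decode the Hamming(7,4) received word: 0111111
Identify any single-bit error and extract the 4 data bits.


Syndrome = 1: error at position 1

Data: 1111 (corrected bit 1)


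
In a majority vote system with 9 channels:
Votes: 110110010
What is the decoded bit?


Ones: 5 out of 9
Threshold: 5

1 (5/9 voted 1)


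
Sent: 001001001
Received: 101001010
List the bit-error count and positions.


XOR: 100000011

3 error(s) at position(s): 0, 7, 8


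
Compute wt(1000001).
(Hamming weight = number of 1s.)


Counting 1s in 1000001

2


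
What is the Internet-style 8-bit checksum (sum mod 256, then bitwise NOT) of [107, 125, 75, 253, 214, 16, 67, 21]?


Sum = 878 mod 256 = 110
Complement = 145

145


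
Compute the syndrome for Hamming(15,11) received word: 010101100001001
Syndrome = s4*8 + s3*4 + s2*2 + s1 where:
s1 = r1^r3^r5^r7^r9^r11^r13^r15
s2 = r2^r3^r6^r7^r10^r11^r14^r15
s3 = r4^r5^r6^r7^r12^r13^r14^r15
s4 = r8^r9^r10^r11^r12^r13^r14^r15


s1=0, s2=0, s3=1, s4=0

Syndrome = 4 (error at position 4)


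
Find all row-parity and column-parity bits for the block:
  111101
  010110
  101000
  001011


Row parities: 1101
Column parities: 001000

Row P: 1101, Col P: 001000, Corner: 1


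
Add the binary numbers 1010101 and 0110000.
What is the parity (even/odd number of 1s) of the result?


1010101 = 85
0110000 = 48
Sum = 133 = 10000101
1s count = 3

odd parity (3 ones in 10000101)


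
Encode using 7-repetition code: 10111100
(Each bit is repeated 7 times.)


Each bit -> 7 copies

11111110000000111111111111111111111111111100000000000000


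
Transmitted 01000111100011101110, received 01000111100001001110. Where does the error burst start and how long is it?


XOR: 00000000000010100000

Burst at position 12, length 3


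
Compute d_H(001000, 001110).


XOR: 000110
Count of 1s: 2

2


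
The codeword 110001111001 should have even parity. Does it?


Number of 1s: 7

No, parity error (7 ones)


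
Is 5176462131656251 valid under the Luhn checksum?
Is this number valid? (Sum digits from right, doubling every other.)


Luhn sum = 54
54 mod 10 = 4

Invalid (Luhn sum mod 10 = 4)


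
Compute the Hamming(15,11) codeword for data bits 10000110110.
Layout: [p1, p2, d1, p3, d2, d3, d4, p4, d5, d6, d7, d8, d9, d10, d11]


Parity bits: p1=1, p2=0, p3=0, p4=0

101000000110110


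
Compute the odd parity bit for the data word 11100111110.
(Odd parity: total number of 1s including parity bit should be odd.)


Number of 1s in data: 8
Parity bit: 1

1


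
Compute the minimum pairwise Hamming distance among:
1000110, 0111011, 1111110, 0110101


Comparing all pairs, minimum distance: 3
Can detect 2 errors, correct 1 errors

3


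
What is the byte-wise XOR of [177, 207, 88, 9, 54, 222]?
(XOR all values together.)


XOR chain: 177 ^ 207 ^ 88 ^ 9 ^ 54 ^ 222 = 199

199


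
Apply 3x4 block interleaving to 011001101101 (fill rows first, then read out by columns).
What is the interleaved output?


Matrix:
  0110
  0110
  1101
Read columns: 001111110001

001111110001


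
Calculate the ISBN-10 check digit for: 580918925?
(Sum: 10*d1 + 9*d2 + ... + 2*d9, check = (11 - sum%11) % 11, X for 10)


Weighted sum: 283
283 mod 11 = 8

Check digit: 3


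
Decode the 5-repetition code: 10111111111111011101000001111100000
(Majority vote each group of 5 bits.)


Groups: 10111, 11111, 11110, 11101, 00000, 11111, 00000
Majority votes: 1111010

1111010


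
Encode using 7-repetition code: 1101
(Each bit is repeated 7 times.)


Each bit -> 7 copies

1111111111111100000001111111


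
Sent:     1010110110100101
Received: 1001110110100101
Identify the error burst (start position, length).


XOR: 0011000000000000

Burst at position 2, length 2


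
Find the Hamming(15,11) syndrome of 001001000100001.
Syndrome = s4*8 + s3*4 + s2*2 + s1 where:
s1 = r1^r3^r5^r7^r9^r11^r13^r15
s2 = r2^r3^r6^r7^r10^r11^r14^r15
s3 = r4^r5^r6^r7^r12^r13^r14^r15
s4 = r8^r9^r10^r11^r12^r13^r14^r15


s1=0, s2=0, s3=0, s4=0

Syndrome = 0 (no error)


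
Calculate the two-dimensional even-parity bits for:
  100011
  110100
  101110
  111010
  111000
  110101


Row parities: 110010
Column parities: 001110

Row P: 110010, Col P: 001110, Corner: 1


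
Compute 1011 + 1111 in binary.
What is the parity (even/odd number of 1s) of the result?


1011 = 11
1111 = 15
Sum = 26 = 11010
1s count = 3

odd parity (3 ones in 11010)


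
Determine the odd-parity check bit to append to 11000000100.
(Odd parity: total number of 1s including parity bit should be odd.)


Number of 1s in data: 3
Parity bit: 0

0


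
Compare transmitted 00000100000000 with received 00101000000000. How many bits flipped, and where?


XOR: 00101100000000

3 error(s) at position(s): 2, 4, 5


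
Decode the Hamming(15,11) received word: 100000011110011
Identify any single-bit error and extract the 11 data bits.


Syndrome = 0: no error detected

Data: 00001110011 (no errors)


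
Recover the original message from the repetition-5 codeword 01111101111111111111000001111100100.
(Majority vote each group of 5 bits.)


Groups: 01111, 10111, 11111, 11111, 00000, 11111, 00100
Majority votes: 1111010

1111010


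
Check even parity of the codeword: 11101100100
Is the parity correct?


Number of 1s: 6

Yes, parity is correct (6 ones)


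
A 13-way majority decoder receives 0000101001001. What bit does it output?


Ones: 4 out of 13
Threshold: 7

0 (4/13 voted 1)


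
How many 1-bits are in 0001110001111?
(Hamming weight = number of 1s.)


Counting 1s in 0001110001111

7


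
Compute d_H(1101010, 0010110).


XOR: 1111100
Count of 1s: 5

5


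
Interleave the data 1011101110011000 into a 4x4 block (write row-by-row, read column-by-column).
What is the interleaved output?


Matrix:
  1011
  1011
  1001
  1000
Read columns: 1111000011001110

1111000011001110


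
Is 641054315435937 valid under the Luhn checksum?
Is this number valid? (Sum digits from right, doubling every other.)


Luhn sum = 72
72 mod 10 = 2

Invalid (Luhn sum mod 10 = 2)


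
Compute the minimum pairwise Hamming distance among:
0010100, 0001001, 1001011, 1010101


Comparing all pairs, minimum distance: 2
Can detect 1 errors, correct 0 errors

2


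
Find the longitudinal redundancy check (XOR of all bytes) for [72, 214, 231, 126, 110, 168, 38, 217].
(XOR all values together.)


XOR chain: 72 ^ 214 ^ 231 ^ 126 ^ 110 ^ 168 ^ 38 ^ 217 = 62

62


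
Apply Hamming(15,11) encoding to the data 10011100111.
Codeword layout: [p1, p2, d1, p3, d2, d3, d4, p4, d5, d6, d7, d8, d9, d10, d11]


Parity bits: p1=1, p2=1, p3=0, p4=1

111000111100111


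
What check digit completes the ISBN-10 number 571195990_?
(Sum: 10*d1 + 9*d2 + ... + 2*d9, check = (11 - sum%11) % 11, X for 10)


Weighted sum: 270
270 mod 11 = 6

Check digit: 5


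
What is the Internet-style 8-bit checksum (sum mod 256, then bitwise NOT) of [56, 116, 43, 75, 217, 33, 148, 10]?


Sum = 698 mod 256 = 186
Complement = 69

69


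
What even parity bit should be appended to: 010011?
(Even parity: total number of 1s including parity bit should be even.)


Number of 1s in data: 3
Parity bit: 1

1


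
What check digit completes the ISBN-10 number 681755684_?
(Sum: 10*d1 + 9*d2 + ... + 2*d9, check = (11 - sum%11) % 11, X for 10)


Weighted sum: 300
300 mod 11 = 3

Check digit: 8


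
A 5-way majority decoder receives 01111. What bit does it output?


Ones: 4 out of 5
Threshold: 3

1 (4/5 voted 1)


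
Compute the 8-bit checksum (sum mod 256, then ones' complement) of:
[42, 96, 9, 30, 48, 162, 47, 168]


Sum = 602 mod 256 = 90
Complement = 165

165


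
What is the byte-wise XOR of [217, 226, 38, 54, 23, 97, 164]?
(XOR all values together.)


XOR chain: 217 ^ 226 ^ 38 ^ 54 ^ 23 ^ 97 ^ 164 = 249

249


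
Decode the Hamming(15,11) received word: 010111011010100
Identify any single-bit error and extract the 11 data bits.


Syndrome = 2: error at position 2

Data: 01101010100 (corrected bit 2)


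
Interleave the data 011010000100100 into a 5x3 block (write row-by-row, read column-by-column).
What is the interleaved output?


Matrix:
  011
  010
  000
  100
  100
Read columns: 000111100010000

000111100010000


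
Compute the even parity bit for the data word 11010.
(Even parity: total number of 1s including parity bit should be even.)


Number of 1s in data: 3
Parity bit: 1

1


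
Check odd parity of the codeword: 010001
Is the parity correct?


Number of 1s: 2

No, parity error (2 ones)


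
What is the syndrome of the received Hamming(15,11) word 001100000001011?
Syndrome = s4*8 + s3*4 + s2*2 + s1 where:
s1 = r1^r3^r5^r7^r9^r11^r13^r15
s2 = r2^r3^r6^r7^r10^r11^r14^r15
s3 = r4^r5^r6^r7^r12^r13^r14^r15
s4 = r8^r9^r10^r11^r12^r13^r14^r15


s1=0, s2=1, s3=0, s4=1

Syndrome = 10 (error at position 10)


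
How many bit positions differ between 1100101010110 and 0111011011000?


XOR: 1011110001110
Count of 1s: 8

8


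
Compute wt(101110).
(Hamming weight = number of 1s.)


Counting 1s in 101110

4


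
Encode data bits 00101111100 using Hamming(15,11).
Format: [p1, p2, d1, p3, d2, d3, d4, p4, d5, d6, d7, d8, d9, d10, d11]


Parity bits: p1=1, p2=1, p3=1, p4=1

110101011111100


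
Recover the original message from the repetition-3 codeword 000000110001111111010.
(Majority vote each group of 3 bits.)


Groups: 000, 000, 110, 001, 111, 111, 010
Majority votes: 0010110

0010110


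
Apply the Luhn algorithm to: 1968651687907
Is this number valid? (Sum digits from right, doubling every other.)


Luhn sum = 63
63 mod 10 = 3

Invalid (Luhn sum mod 10 = 3)


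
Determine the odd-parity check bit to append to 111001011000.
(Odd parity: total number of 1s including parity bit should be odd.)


Number of 1s in data: 6
Parity bit: 1

1


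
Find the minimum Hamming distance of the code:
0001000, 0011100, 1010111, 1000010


Comparing all pairs, minimum distance: 2
Can detect 1 errors, correct 0 errors

2


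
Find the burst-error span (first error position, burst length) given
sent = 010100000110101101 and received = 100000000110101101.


XOR: 110100000000000000

Burst at position 0, length 4


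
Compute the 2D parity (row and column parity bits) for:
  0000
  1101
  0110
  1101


Row parities: 0101
Column parities: 0110

Row P: 0101, Col P: 0110, Corner: 0


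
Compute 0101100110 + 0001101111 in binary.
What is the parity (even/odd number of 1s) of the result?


0101100110 = 358
0001101111 = 111
Sum = 469 = 111010101
1s count = 6

even parity (6 ones in 111010101)


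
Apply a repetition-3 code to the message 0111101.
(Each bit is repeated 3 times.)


Each bit -> 3 copies

000111111111111000111


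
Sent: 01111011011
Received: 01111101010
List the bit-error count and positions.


XOR: 00000110001

3 error(s) at position(s): 5, 6, 10


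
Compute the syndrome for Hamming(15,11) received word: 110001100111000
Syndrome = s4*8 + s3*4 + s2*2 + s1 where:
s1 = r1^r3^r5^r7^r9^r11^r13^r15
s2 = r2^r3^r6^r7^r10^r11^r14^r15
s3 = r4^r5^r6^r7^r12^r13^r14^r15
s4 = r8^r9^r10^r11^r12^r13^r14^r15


s1=1, s2=1, s3=1, s4=1

Syndrome = 15 (error at position 15)


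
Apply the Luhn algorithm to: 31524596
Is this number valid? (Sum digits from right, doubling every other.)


Luhn sum = 38
38 mod 10 = 8

Invalid (Luhn sum mod 10 = 8)


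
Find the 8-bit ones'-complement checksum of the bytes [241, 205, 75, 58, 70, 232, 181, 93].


Sum = 1155 mod 256 = 131
Complement = 124

124


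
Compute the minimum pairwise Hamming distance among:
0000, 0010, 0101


Comparing all pairs, minimum distance: 1
Can detect 0 errors, correct 0 errors

1


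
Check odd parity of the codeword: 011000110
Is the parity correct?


Number of 1s: 4

No, parity error (4 ones)


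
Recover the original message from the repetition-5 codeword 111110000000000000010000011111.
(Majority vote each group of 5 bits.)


Groups: 11111, 00000, 00000, 00001, 00000, 11111
Majority votes: 100001

100001


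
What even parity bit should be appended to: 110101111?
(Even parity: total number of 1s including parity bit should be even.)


Number of 1s in data: 7
Parity bit: 1

1
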